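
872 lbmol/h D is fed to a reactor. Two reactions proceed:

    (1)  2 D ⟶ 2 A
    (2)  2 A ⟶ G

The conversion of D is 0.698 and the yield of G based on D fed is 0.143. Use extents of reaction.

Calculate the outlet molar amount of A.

Conversion of D: D consumed = 2ξ₁ = 0.698 × 872 → ξ₁ = 304.3 lbmol/h.
Yield of G: 1ξ₂ / 872 = 0.143 → ξ₂ = 124.7 lbmol/h.
Outlet amounts (n = n₀ + Σ ν·ξ):
  D: 872 − 2(304.3) = 263.3
  A: 0 + 2(304.3) − 2(124.7) = 359.3
  G: 0 + 1(124.7) = 124.7

359 lbmol/h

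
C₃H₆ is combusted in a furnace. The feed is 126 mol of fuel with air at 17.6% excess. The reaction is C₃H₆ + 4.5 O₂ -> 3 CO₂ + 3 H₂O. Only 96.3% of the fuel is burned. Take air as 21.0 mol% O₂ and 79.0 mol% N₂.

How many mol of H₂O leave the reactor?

Stoichiometric O₂ = 4.5 × 126 = 567 mol; O₂ fed = 567 × 1.176 = 666.8 mol.
N₂ fed = 666.8 × 79/21 = 2508 mol.
Fuel reacted = 0.963 × 126 → ξ = 121.3 mol.
Outlet (n = n₀ + ν ξ):
  C₃H₆: 126 − 1(121.3) = 4.662
  O₂: 666.8 − 4.5(121.3) = 120.8
  N₂: 2508 (inert)
  CO₂: 0 + 3(121.3) = 364
  H₂O: 0 + 3(121.3) = 364

364 mol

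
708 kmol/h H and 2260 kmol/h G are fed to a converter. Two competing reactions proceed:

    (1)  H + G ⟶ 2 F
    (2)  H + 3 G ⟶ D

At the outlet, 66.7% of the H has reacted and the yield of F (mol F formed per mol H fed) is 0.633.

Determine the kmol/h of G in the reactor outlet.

Yield of F: 2ξ₁ / 708 = 0.633 → ξ₁ = 224.1 kmol/h.
Conversion of H: 1ξ₁ + 1ξ₂ = 0.667 × 708 = 472.2 → ξ₂ = 248.2 kmol/h.
Outlet amounts (n = n₀ + Σ ν·ξ):
  H: 708 − 1(224.1) − 1(248.2) = 235.8
  G: 2260 − 1(224.1) − 3(248.2) = 1291
  F: 0 + 2(224.1) = 448.2
  D: 0 + 1(248.2) = 248.2

1290 kmol/h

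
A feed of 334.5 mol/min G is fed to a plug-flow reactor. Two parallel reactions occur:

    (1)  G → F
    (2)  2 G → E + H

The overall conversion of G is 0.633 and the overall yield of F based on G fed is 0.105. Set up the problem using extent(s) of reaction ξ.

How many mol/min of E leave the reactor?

Yield of F: 1ξ₁ / 334.5 = 0.105 → ξ₁ = 35.12 mol/min.
Conversion of G: 1ξ₁ + 2ξ₂ = 0.633 × 334.5 = 211.7 → ξ₂ = 88.31 mol/min.
Outlet amounts (n = n₀ + Σ ν·ξ):
  G: 334.5 − 1(35.12) − 2(88.31) = 122.8
  F: 0 + 1(35.12) = 35.12
  E: 0 + 1(88.31) = 88.31
  H: 0 + 1(88.31) = 88.31

88.3 mol/min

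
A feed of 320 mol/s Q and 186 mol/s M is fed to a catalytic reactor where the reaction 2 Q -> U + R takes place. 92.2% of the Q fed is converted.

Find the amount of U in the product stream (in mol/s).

Q reacted = 0.922 × 320 = 295 mol/s; ν_Q = −2, so ξ = 295/2 = 147.5 mol/s.
Outlet amounts (n = n₀ + ν ξ):
  Q: 320 − 2(147.5) = 24.96
  U: 0 + 1(147.5) = 147.5
  R: 0 + 1(147.5) = 147.5
  M: 186 (inert)

148 mol/s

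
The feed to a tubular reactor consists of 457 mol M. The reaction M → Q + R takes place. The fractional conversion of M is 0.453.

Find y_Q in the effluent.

0.312

M reacted = 0.453 × 457 = 207 mol; ν_M = −1, so ξ = 207/1 = 207 mol.
Outlet amounts (n = n₀ + ν ξ):
  M: 457 − 1(207) = 250
  Q: 0 + 1(207) = 207
  R: 0 + 1(207) = 207
Total out = 664 mol; y_Q = 207 / 664 = 0.3118.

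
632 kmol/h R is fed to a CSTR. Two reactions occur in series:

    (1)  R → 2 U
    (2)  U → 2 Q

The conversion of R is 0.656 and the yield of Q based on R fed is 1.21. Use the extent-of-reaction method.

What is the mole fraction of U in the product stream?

0.313

Conversion of R: R consumed = 1ξ₁ = 0.656 × 632 → ξ₁ = 414.6 kmol/h.
Yield of Q: 2ξ₂ / 632 = 1.21 → ξ₂ = 382.4 kmol/h.
Outlet amounts (n = n₀ + Σ ν·ξ):
  R: 632 − 1(414.6) = 217.4
  U: 0 + 2(414.6) − 1(382.4) = 446.8
  Q: 0 + 2(382.4) = 764.7
Total out = 1429 kmol/h; y_U = 446.8 / 1429 = 0.3127.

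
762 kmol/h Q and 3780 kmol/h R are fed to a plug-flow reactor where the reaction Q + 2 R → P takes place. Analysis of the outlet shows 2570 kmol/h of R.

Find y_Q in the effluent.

For R: n = n₀ − 2ξ → 2570 = 3780 − 2ξ, giving ξ = 605 kmol/h.
Outlet amounts (n = n₀ + ν ξ):
  Q: 762 − 1(605) = 157
  R: 3780 − 2(605) = 2570
  P: 0 + 1(605) = 605
Total out = 3332 kmol/h; y_Q = 157 / 3332 = 0.04712.

0.0471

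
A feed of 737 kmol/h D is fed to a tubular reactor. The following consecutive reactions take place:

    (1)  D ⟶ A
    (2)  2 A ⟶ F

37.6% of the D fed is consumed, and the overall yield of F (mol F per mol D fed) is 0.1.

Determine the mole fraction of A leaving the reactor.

Conversion of D: D consumed = 1ξ₁ = 0.376 × 737 → ξ₁ = 277.1 kmol/h.
Yield of F: 1ξ₂ / 737 = 0.1 → ξ₂ = 73.7 kmol/h.
Outlet amounts (n = n₀ + Σ ν·ξ):
  D: 737 − 1(277.1) = 459.9
  A: 0 + 1(277.1) − 2(73.7) = 129.7
  F: 0 + 1(73.7) = 73.7
Total out = 663.3 kmol/h; y_A = 129.7 / 663.3 = 0.1956.

0.196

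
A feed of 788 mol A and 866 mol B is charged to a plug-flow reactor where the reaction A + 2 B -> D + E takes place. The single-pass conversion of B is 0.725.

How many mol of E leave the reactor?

B reacted = 0.725 × 866 = 627.9 mol; ν_B = −2, so ξ = 627.9/2 = 313.9 mol.
Outlet amounts (n = n₀ + ν ξ):
  A: 788 − 1(313.9) = 474.1
  B: 866 − 2(313.9) = 238.1
  D: 0 + 1(313.9) = 313.9
  E: 0 + 1(313.9) = 313.9

314 mol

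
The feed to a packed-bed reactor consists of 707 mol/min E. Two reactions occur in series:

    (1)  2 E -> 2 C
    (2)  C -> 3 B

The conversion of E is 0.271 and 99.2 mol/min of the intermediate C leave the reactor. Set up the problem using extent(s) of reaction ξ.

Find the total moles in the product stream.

Conversion of E: E consumed = 2ξ₁ = 0.271 × 707 → ξ₁ = 95.8 mol/min.
C balance: n_C = 0 + 2ξ₁ − 1ξ₂ = 99.2 → ξ₂ = (2·95.8 − 99.2)/1 = 92.4 mol/min.
Outlet amounts (n = n₀ + Σ ν·ξ):
  E: 707 − 2(95.8) = 515.4
  C: 0 + 2(95.8) − 1(92.4) = 99.2
  B: 0 + 3(92.4) = 277.2
Total out = 515.4 + 99.2 + 277.2 = 891.8 mol/min.

892 mol/min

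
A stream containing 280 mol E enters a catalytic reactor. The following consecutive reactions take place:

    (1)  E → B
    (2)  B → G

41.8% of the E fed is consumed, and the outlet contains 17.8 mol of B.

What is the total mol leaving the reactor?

Conversion of E: E consumed = 1ξ₁ = 0.418 × 280 → ξ₁ = 117 mol.
B balance: n_B = 0 + 1ξ₁ − 1ξ₂ = 17.8 → ξ₂ = (1·117 − 17.8)/1 = 99.24 mol.
Outlet amounts (n = n₀ + Σ ν·ξ):
  E: 280 − 1(117) = 163
  B: 0 + 1(117) − 1(99.24) = 17.8
  G: 0 + 1(99.24) = 99.24
Total out = 163 + 17.8 + 99.24 = 280 mol.

280 mol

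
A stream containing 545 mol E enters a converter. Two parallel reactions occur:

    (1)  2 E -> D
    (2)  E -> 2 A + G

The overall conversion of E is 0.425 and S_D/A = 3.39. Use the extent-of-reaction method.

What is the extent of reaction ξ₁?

Conversion of E: E consumed = 0.425 × 545 = 231.6 mol = 2ξ₁ + 1ξ₂.
Selectivity: 1ξ₁ / (2ξ₂) = 3.39 → ξ₁ = 6.78 ξ₂.
Substitute: (2·6.78 + 1) ξ₂ = 231.6 → ξ₂ = 15.91 mol, ξ₁ = 107.9 mol.
Outlet amounts (n = n₀ + Σ ν·ξ):
  E: 545 − 2(107.9) − 1(15.91) = 313.4
  D: 0 + 1(107.9) = 107.9
  A: 0 + 2(15.91) = 31.82
  G: 0 + 1(15.91) = 15.91

ξ₁ = 108 mol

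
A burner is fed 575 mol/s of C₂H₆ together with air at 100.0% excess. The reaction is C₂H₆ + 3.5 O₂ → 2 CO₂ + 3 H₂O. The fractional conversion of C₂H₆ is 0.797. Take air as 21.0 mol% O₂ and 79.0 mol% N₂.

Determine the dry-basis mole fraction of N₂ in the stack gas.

0.814

Stoichiometric O₂ = 3.5 × 575 = 2012 mol/s; O₂ fed = 2012 × 2.000 = 4025 mol/s.
N₂ fed = 4025 × 79/21 = 15140 mol/s.
Fuel reacted = 0.797 × 575 → ξ = 458.3 mol/s.
Outlet (n = n₀ + ν ξ):
  C₂H₆: 575 − 1(458.3) = 116.7
  O₂: 4025 − 3.5(458.3) = 2421
  N₂: 15140 (inert)
  CO₂: 0 + 2(458.3) = 916.6
  H₂O: 0 + 3(458.3) = 1375
Dry total = 18600 mol/s; y_N₂ (dry) = 15140 / 18600 = 0.8142.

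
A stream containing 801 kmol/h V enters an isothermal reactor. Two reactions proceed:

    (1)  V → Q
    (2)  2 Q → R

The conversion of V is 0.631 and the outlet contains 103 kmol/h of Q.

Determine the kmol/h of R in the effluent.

201 kmol/h

Conversion of V: V consumed = 1ξ₁ = 0.631 × 801 → ξ₁ = 505.4 kmol/h.
Q balance: n_Q = 0 + 1ξ₁ − 2ξ₂ = 103 → ξ₂ = (1·505.4 − 103)/2 = 201.2 kmol/h.
Outlet amounts (n = n₀ + Σ ν·ξ):
  V: 801 − 1(505.4) = 295.6
  Q: 0 + 1(505.4) − 2(201.2) = 103
  R: 0 + 1(201.2) = 201.2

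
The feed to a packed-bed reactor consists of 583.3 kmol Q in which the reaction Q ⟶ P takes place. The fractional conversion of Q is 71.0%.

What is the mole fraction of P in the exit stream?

Q reacted = 0.71 × 583.3 = 414.1 kmol; ν_Q = −1, so ξ = 414.1/1 = 414.1 kmol.
Outlet amounts (n = n₀ + ν ξ):
  Q: 583.3 − 1(414.1) = 169.2
  P: 0 + 1(414.1) = 414.1
Total out = 583.3 kmol; y_P = 414.1 / 583.3 = 0.71.

0.71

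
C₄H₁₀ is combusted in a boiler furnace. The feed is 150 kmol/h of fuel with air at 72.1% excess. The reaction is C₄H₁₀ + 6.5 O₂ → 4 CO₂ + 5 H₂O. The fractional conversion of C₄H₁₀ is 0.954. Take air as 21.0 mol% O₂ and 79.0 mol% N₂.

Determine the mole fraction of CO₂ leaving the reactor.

Stoichiometric O₂ = 6.5 × 150 = 975 kmol/h; O₂ fed = 975 × 1.721 = 1678 kmol/h.
N₂ fed = 1678 × 79/21 = 6312 kmol/h.
Fuel reacted = 0.954 × 150 → ξ = 143.1 kmol/h.
Outlet (n = n₀ + ν ξ):
  C₄H₁₀: 150 − 1(143.1) = 6.9
  O₂: 1678 − 6.5(143.1) = 747.8
  N₂: 6312 (inert)
  CO₂: 0 + 4(143.1) = 572.4
  H₂O: 0 + 5(143.1) = 715.5
Total out = 8355 kmol/h; y_CO₂ = 572.4 / 8355 = 0.06851.

0.0685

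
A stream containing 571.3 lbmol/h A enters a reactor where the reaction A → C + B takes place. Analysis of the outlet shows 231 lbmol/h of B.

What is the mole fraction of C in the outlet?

For B: n = n₀ + 1ξ → 231 = 0 + 1ξ, giving ξ = 231 lbmol/h.
Outlet amounts (n = n₀ + ν ξ):
  A: 571.3 − 1(231) = 340.3
  C: 0 + 1(231) = 231
  B: 0 + 1(231) = 231
Total out = 802.3 lbmol/h; y_C = 231 / 802.3 = 0.2879.

0.288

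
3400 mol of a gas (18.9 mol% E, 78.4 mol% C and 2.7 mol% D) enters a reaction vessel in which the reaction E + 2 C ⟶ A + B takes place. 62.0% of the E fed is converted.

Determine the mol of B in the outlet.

398 mol

E reacted = 0.62 × 642.6 = 398.4 mol; ν_E = −1, so ξ = 398.4/1 = 398.4 mol.
Outlet amounts (n = n₀ + ν ξ):
  E: 642.6 − 1(398.4) = 244.2
  C: 2666 − 2(398.4) = 1869
  A: 0 + 1(398.4) = 398.4
  B: 0 + 1(398.4) = 398.4
  D: 91.8 (inert)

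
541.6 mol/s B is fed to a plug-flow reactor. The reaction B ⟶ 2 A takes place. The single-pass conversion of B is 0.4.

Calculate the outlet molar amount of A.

B reacted = 0.4 × 541.6 = 216.6 mol/s; ν_B = −1, so ξ = 216.6/1 = 216.6 mol/s.
Outlet amounts (n = n₀ + ν ξ):
  B: 541.6 − 1(216.6) = 325
  A: 0 + 2(216.6) = 433.3

433 mol/s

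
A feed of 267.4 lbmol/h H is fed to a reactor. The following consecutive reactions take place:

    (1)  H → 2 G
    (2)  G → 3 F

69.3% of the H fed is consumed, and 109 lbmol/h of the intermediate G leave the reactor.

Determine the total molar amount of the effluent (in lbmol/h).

Conversion of H: H consumed = 1ξ₁ = 0.693 × 267.4 → ξ₁ = 185.3 lbmol/h.
G balance: n_G = 0 + 2ξ₁ − 1ξ₂ = 109 → ξ₂ = (2·185.3 − 109)/1 = 261.6 lbmol/h.
Outlet amounts (n = n₀ + Σ ν·ξ):
  H: 267.4 − 1(185.3) = 82.09
  G: 0 + 2(185.3) − 1(261.6) = 109
  F: 0 + 3(261.6) = 784.8
Total out = 82.09 + 109 + 784.8 = 975.9 lbmol/h.

976 lbmol/h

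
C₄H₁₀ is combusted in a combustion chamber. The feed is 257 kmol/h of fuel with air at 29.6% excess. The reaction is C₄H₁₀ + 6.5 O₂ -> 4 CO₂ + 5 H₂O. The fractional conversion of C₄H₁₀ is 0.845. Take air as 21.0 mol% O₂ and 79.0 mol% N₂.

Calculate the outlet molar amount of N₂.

8140 kmol/h

Stoichiometric O₂ = 6.5 × 257 = 1670 kmol/h; O₂ fed = 1670 × 1.296 = 2165 kmol/h.
N₂ fed = 2165 × 79/21 = 8144 kmol/h.
Fuel reacted = 0.845 × 257 → ξ = 217.2 kmol/h.
Outlet (n = n₀ + ν ξ):
  C₄H₁₀: 257 − 1(217.2) = 39.84
  O₂: 2165 − 6.5(217.2) = 753.4
  N₂: 8144 (inert)
  CO₂: 0 + 4(217.2) = 868.7
  H₂O: 0 + 5(217.2) = 1086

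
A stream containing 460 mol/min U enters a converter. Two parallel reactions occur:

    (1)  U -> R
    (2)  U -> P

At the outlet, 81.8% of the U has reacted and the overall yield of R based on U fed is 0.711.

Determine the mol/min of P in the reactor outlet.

49.2 mol/min

Yield of R: 1ξ₁ / 460 = 0.711 → ξ₁ = 327.1 mol/min.
Conversion of U: 1ξ₁ + 1ξ₂ = 0.818 × 460 = 376.3 → ξ₂ = 49.22 mol/min.
Outlet amounts (n = n₀ + Σ ν·ξ):
  U: 460 − 1(327.1) − 1(49.22) = 83.72
  R: 0 + 1(327.1) = 327.1
  P: 0 + 1(49.22) = 49.22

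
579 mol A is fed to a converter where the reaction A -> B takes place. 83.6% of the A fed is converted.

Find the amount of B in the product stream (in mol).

484 mol

A reacted = 0.836 × 579 = 484 mol; ν_A = −1, so ξ = 484/1 = 484 mol.
Outlet amounts (n = n₀ + ν ξ):
  A: 579 − 1(484) = 94.96
  B: 0 + 1(484) = 484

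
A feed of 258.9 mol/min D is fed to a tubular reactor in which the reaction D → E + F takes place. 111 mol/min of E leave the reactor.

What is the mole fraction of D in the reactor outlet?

0.4

For E: n = n₀ + 1ξ → 111 = 0 + 1ξ, giving ξ = 111 mol/min.
Outlet amounts (n = n₀ + ν ξ):
  D: 258.9 − 1(111) = 147.9
  E: 0 + 1(111) = 111
  F: 0 + 1(111) = 111
Total out = 369.9 mol/min; y_D = 147.9 / 369.9 = 0.3998.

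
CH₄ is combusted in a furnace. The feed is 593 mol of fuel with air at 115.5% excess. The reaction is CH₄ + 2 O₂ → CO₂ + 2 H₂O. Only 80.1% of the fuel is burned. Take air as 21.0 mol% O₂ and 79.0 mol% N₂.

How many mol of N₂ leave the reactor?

9610 mol

Stoichiometric O₂ = 2 × 593 = 1186 mol; O₂ fed = 1186 × 2.155 = 2556 mol.
N₂ fed = 2556 × 79/21 = 9615 mol.
Fuel reacted = 0.801 × 593 → ξ = 475 mol.
Outlet (n = n₀ + ν ξ):
  CH₄: 593 − 1(475) = 118
  O₂: 2556 − 2(475) = 1606
  N₂: 9615 (inert)
  CO₂: 0 + 1(475) = 475
  H₂O: 0 + 2(475) = 950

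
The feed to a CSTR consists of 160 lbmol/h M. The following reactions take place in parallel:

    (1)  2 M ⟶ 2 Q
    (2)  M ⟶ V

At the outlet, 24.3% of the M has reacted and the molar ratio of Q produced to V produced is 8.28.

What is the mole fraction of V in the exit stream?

0.0262

Conversion of M: M consumed = 0.243 × 160 = 38.88 lbmol/h = 2ξ₁ + 1ξ₂.
Selectivity: 2ξ₁ / (1ξ₂) = 8.28 → ξ₁ = 4.14 ξ₂.
Substitute: (2·4.14 + 1) ξ₂ = 38.88 → ξ₂ = 4.19 lbmol/h, ξ₁ = 17.35 lbmol/h.
Outlet amounts (n = n₀ + Σ ν·ξ):
  M: 160 − 2(17.35) − 1(4.19) = 121.1
  Q: 0 + 2(17.35) = 34.69
  V: 0 + 1(4.19) = 4.19
Total out = 160 lbmol/h; y_V = 4.19 / 160 = 0.02619.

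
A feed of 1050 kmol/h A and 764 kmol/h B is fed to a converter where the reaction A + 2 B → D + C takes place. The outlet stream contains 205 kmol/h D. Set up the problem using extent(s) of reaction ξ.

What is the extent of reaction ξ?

For D: n = n₀ + 1ξ → 205 = 0 + 1ξ, giving ξ = 205 kmol/h.
Outlet amounts (n = n₀ + ν ξ):
  A: 1050 − 1(205) = 845
  B: 764 − 2(205) = 354
  D: 0 + 1(205) = 205
  C: 0 + 1(205) = 205

ξ = 205 kmol/h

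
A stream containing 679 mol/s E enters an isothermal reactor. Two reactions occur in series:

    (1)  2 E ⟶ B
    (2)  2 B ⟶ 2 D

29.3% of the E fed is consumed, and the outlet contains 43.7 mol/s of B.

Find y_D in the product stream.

Conversion of E: E consumed = 2ξ₁ = 0.293 × 679 → ξ₁ = 99.47 mol/s.
B balance: n_B = 0 + 1ξ₁ − 2ξ₂ = 43.7 → ξ₂ = (1·99.47 − 43.7)/2 = 27.89 mol/s.
Outlet amounts (n = n₀ + Σ ν·ξ):
  E: 679 − 2(99.47) = 480.1
  B: 0 + 1(99.47) − 2(27.89) = 43.7
  D: 0 + 2(27.89) = 55.77
Total out = 579.5 mol/s; y_D = 55.77 / 579.5 = 0.09624.

0.0962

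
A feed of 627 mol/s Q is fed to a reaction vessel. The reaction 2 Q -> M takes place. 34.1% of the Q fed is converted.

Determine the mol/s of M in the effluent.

107 mol/s

Q reacted = 0.341 × 627 = 213.8 mol/s; ν_Q = −2, so ξ = 213.8/2 = 106.9 mol/s.
Outlet amounts (n = n₀ + ν ξ):
  Q: 627 − 2(106.9) = 413.2
  M: 0 + 1(106.9) = 106.9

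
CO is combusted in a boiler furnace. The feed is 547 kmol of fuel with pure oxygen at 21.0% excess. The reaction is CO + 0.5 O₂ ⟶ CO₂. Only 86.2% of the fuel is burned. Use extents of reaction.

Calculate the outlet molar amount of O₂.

Stoichiometric O₂ = 0.5 × 547 = 273.5 kmol; O₂ fed = 273.5 × 1.210 = 330.9 kmol.
Fuel reacted = 0.862 × 547 → ξ = 471.5 kmol.
Outlet (n = n₀ + ν ξ):
  CO: 547 − 1(471.5) = 75.49
  O₂: 330.9 − 0.5(471.5) = 95.18
  CO₂: 0 + 1(471.5) = 471.5

95.2 kmol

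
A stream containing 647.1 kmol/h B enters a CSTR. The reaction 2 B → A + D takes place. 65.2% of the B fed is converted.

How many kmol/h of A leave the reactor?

B reacted = 0.652 × 647.1 = 421.9 kmol/h; ν_B = −2, so ξ = 421.9/2 = 211 kmol/h.
Outlet amounts (n = n₀ + ν ξ):
  B: 647.1 − 2(211) = 225.2
  A: 0 + 1(211) = 211
  D: 0 + 1(211) = 211

211 kmol/h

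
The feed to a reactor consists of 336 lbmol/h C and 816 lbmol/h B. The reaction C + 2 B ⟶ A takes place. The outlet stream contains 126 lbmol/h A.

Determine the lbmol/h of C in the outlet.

210 lbmol/h

For A: n = n₀ + 1ξ → 126 = 0 + 1ξ, giving ξ = 126 lbmol/h.
Outlet amounts (n = n₀ + ν ξ):
  C: 336 − 1(126) = 210
  B: 816 − 2(126) = 564
  A: 0 + 1(126) = 126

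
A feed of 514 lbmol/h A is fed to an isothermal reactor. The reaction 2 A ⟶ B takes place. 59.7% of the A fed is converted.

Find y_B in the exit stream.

A reacted = 0.597 × 514 = 306.9 lbmol/h; ν_A = −2, so ξ = 306.9/2 = 153.4 lbmol/h.
Outlet amounts (n = n₀ + ν ξ):
  A: 514 − 2(153.4) = 207.1
  B: 0 + 1(153.4) = 153.4
Total out = 360.6 lbmol/h; y_B = 153.4 / 360.6 = 0.4255.

0.426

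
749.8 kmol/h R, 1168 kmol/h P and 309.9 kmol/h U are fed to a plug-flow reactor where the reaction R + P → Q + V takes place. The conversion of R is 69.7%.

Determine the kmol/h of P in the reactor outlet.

R reacted = 0.697 × 749.8 = 522.6 kmol/h; ν_R = −1, so ξ = 522.6/1 = 522.6 kmol/h.
Outlet amounts (n = n₀ + ν ξ):
  R: 749.8 − 1(522.6) = 227.2
  P: 1168 − 1(522.6) = 645.4
  Q: 0 + 1(522.6) = 522.6
  V: 0 + 1(522.6) = 522.6
  U: 309.9 (inert)

645 kmol/h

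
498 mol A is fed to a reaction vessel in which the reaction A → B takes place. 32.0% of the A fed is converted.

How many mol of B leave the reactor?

159 mol

A reacted = 0.32 × 498 = 159.4 mol; ν_A = −1, so ξ = 159.4/1 = 159.4 mol.
Outlet amounts (n = n₀ + ν ξ):
  A: 498 − 1(159.4) = 338.6
  B: 0 + 1(159.4) = 159.4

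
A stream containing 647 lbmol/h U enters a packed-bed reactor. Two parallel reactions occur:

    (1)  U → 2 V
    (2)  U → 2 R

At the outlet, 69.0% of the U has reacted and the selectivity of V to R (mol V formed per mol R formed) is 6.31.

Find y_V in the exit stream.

0.705

Conversion of U: U consumed = 0.69 × 647 = 446.4 lbmol/h = 1ξ₁ + 1ξ₂.
Selectivity: 2ξ₁ / (2ξ₂) = 6.31 → ξ₁ = 6.31 ξ₂.
Substitute: (1·6.31 + 1) ξ₂ = 446.4 → ξ₂ = 61.07 lbmol/h, ξ₁ = 385.4 lbmol/h.
Outlet amounts (n = n₀ + Σ ν·ξ):
  U: 647 − 1(385.4) − 1(61.07) = 200.6
  V: 0 + 2(385.4) = 770.7
  R: 0 + 2(61.07) = 122.1
Total out = 1093 lbmol/h; y_V = 770.7 / 1093 = 0.7049.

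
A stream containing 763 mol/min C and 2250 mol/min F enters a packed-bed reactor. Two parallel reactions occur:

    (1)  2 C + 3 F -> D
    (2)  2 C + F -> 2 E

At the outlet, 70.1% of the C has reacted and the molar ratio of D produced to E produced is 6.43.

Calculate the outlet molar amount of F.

1490 mol/min

Conversion of C: C consumed = 0.701 × 763 = 534.9 mol/min = 2ξ₁ + 2ξ₂.
Selectivity: 1ξ₁ / (2ξ₂) = 6.43 → ξ₁ = 12.86 ξ₂.
Substitute: (2·12.86 + 2) ξ₂ = 534.9 → ξ₂ = 19.3 mol/min, ξ₁ = 248.1 mol/min.
Outlet amounts (n = n₀ + Σ ν·ξ):
  C: 763 − 2(248.1) − 2(19.3) = 228.1
  F: 2250 − 3(248.1) − 1(19.3) = 1486
  D: 0 + 1(248.1) = 248.1
  E: 0 + 2(19.3) = 38.59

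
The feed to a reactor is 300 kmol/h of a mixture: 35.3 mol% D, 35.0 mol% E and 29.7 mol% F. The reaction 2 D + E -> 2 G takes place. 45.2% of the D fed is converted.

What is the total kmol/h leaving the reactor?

276 kmol/h

D reacted = 0.452 × 105.9 = 47.87 kmol/h; ν_D = −2, so ξ = 47.87/2 = 23.93 kmol/h.
Outlet amounts (n = n₀ + ν ξ):
  D: 105.9 − 2(23.93) = 58.03
  E: 105 − 1(23.93) = 81.07
  G: 0 + 2(23.93) = 47.87
  F: 89.1 (inert)
Total out = 58.03 + 81.07 + 47.87 + 89.1 = 276.1 kmol/h.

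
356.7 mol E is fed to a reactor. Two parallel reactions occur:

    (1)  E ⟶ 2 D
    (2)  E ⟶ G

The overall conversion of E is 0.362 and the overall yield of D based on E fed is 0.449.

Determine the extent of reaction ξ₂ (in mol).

ξ₂ = 49 mol

Yield of D: 2ξ₁ / 356.7 = 0.449 → ξ₁ = 80.08 mol.
Conversion of E: 1ξ₁ + 1ξ₂ = 0.362 × 356.7 = 129.1 → ξ₂ = 49.05 mol.
Outlet amounts (n = n₀ + Σ ν·ξ):
  E: 356.7 − 1(80.08) − 1(49.05) = 227.6
  D: 0 + 2(80.08) = 160.2
  G: 0 + 1(49.05) = 49.05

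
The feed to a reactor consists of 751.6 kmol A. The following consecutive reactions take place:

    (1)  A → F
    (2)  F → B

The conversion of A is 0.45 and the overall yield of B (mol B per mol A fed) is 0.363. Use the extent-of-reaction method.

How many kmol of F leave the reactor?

65.4 kmol

Conversion of A: A consumed = 1ξ₁ = 0.45 × 751.6 → ξ₁ = 338.2 kmol.
Yield of B: 1ξ₂ / 751.6 = 0.363 → ξ₂ = 272.8 kmol.
Outlet amounts (n = n₀ + Σ ν·ξ):
  A: 751.6 − 1(338.2) = 413.4
  F: 0 + 1(338.2) − 1(272.8) = 65.39
  B: 0 + 1(272.8) = 272.8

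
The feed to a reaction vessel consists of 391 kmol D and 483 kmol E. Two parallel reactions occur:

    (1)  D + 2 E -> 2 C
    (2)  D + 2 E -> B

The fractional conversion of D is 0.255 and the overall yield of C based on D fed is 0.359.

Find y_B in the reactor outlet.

Yield of C: 2ξ₁ / 391 = 0.359 → ξ₁ = 70.18 kmol.
Conversion of D: 1ξ₁ + 1ξ₂ = 0.255 × 391 = 99.7 → ξ₂ = 29.52 kmol.
Outlet amounts (n = n₀ + Σ ν·ξ):
  D: 391 − 1(70.18) − 1(29.52) = 291.3
  E: 483 − 2(70.18) − 2(29.52) = 283.6
  C: 0 + 2(70.18) = 140.4
  B: 0 + 1(29.52) = 29.52
Total out = 744.8 kmol; y_B = 29.52 / 744.8 = 0.03964.

0.0396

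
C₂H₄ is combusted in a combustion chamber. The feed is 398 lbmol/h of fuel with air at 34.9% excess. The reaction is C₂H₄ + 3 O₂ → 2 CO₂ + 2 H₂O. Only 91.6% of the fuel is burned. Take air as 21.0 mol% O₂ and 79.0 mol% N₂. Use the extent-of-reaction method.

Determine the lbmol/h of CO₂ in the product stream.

729 lbmol/h

Stoichiometric O₂ = 3 × 398 = 1194 lbmol/h; O₂ fed = 1194 × 1.349 = 1611 lbmol/h.
N₂ fed = 1611 × 79/21 = 6059 lbmol/h.
Fuel reacted = 0.916 × 398 → ξ = 364.6 lbmol/h.
Outlet (n = n₀ + ν ξ):
  C₂H₄: 398 − 1(364.6) = 33.43
  O₂: 1611 − 3(364.6) = 517
  N₂: 6059 (inert)
  CO₂: 0 + 2(364.6) = 729.1
  H₂O: 0 + 2(364.6) = 729.1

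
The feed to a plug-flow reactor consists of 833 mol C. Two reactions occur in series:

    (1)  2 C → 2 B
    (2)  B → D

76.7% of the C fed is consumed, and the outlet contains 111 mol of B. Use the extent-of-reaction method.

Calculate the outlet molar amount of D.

Conversion of C: C consumed = 2ξ₁ = 0.767 × 833 → ξ₁ = 319.5 mol.
B balance: n_B = 0 + 2ξ₁ − 1ξ₂ = 111 → ξ₂ = (2·319.5 − 111)/1 = 527.9 mol.
Outlet amounts (n = n₀ + Σ ν·ξ):
  C: 833 − 2(319.5) = 194.1
  B: 0 + 2(319.5) − 1(527.9) = 111
  D: 0 + 1(527.9) = 527.9

528 mol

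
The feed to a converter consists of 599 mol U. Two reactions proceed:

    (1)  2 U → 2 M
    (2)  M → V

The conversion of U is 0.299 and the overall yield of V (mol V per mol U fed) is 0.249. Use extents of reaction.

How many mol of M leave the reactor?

Conversion of U: U consumed = 2ξ₁ = 0.299 × 599 → ξ₁ = 89.55 mol.
Yield of V: 1ξ₂ / 599 = 0.249 → ξ₂ = 149.2 mol.
Outlet amounts (n = n₀ + Σ ν·ξ):
  U: 599 − 2(89.55) = 419.9
  M: 0 + 2(89.55) − 1(149.2) = 29.95
  V: 0 + 1(149.2) = 149.2

29.9 mol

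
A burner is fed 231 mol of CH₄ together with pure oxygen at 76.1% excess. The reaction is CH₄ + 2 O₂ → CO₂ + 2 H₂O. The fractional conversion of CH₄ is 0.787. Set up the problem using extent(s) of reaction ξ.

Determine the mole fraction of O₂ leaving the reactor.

0.431

Stoichiometric O₂ = 2 × 231 = 462 mol; O₂ fed = 462 × 1.761 = 813.6 mol.
Fuel reacted = 0.787 × 231 → ξ = 181.8 mol.
Outlet (n = n₀ + ν ξ):
  CH₄: 231 − 1(181.8) = 49.2
  O₂: 813.6 − 2(181.8) = 450
  CO₂: 0 + 1(181.8) = 181.8
  H₂O: 0 + 2(181.8) = 363.6
Total out = 1045 mol; y_O₂ = 450 / 1045 = 0.4308.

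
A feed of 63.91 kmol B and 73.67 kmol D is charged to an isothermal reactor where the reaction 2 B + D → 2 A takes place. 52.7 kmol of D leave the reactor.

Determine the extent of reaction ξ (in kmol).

For D: n = n₀ − 1ξ → 52.7 = 73.67 − 1ξ, giving ξ = 20.97 kmol.
Outlet amounts (n = n₀ + ν ξ):
  B: 63.91 − 2(20.97) = 21.97
  D: 73.67 − 1(20.97) = 52.7
  A: 0 + 2(20.97) = 41.94

ξ = 21 kmol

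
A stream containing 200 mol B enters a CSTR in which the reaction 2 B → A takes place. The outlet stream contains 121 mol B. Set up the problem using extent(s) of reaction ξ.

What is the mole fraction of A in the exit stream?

For B: n = n₀ − 2ξ → 121 = 200 − 2ξ, giving ξ = 39.5 mol.
Outlet amounts (n = n₀ + ν ξ):
  B: 200 − 2(39.5) = 121
  A: 0 + 1(39.5) = 39.5
Total out = 160.5 mol; y_A = 39.5 / 160.5 = 0.2461.

0.246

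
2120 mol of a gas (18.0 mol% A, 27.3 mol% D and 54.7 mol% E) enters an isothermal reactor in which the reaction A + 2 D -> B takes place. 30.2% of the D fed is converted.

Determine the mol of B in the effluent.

87.4 mol

D reacted = 0.302 × 578.8 = 174.8 mol; ν_D = −2, so ξ = 174.8/2 = 87.39 mol.
Outlet amounts (n = n₀ + ν ξ):
  A: 381.6 − 1(87.39) = 294.2
  D: 578.8 − 2(87.39) = 404
  B: 0 + 1(87.39) = 87.39
  E: 1160 (inert)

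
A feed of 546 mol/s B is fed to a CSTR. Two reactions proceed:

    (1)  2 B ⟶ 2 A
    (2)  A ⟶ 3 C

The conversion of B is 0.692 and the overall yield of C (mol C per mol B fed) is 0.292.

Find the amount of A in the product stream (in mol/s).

Conversion of B: B consumed = 2ξ₁ = 0.692 × 546 → ξ₁ = 188.9 mol/s.
Yield of C: 3ξ₂ / 546 = 0.292 → ξ₂ = 53.14 mol/s.
Outlet amounts (n = n₀ + Σ ν·ξ):
  B: 546 − 2(188.9) = 168.2
  A: 0 + 2(188.9) − 1(53.14) = 324.7
  C: 0 + 3(53.14) = 159.4

325 mol/s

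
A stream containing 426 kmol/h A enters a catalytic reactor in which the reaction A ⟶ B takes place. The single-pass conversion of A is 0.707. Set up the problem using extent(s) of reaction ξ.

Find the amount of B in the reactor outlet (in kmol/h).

301 kmol/h

A reacted = 0.707 × 426 = 301.2 kmol/h; ν_A = −1, so ξ = 301.2/1 = 301.2 kmol/h.
Outlet amounts (n = n₀ + ν ξ):
  A: 426 − 1(301.2) = 124.8
  B: 0 + 1(301.2) = 301.2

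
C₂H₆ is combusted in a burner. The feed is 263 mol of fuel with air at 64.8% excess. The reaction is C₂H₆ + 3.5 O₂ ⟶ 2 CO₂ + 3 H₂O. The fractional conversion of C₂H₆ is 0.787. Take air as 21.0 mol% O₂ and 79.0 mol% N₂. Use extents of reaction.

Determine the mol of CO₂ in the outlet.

414 mol

Stoichiometric O₂ = 3.5 × 263 = 920.5 mol; O₂ fed = 920.5 × 1.648 = 1517 mol.
N₂ fed = 1517 × 79/21 = 5707 mol.
Fuel reacted = 0.787 × 263 → ξ = 207 mol.
Outlet (n = n₀ + ν ξ):
  C₂H₆: 263 − 1(207) = 56.02
  O₂: 1517 − 3.5(207) = 792.6
  N₂: 5707 (inert)
  CO₂: 0 + 2(207) = 414
  H₂O: 0 + 3(207) = 620.9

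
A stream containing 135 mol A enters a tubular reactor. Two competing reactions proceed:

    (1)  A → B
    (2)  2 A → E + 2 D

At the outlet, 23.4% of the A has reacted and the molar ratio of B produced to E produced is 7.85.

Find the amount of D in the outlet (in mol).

Conversion of A: A consumed = 0.234 × 135 = 31.59 mol = 1ξ₁ + 2ξ₂.
Selectivity: 1ξ₁ / (1ξ₂) = 7.85 → ξ₁ = 7.85 ξ₂.
Substitute: (1·7.85 + 2) ξ₂ = 31.59 → ξ₂ = 3.207 mol, ξ₁ = 25.18 mol.
Outlet amounts (n = n₀ + Σ ν·ξ):
  A: 135 − 1(25.18) − 2(3.207) = 103.4
  B: 0 + 1(25.18) = 25.18
  E: 0 + 1(3.207) = 3.207
  D: 0 + 2(3.207) = 6.414

6.41 mol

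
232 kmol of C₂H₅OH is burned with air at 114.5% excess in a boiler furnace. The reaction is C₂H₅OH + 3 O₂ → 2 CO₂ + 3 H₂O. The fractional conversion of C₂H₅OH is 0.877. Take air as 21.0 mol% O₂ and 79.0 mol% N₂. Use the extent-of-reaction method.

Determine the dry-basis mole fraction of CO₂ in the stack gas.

Stoichiometric O₂ = 3 × 232 = 696 kmol; O₂ fed = 696 × 2.145 = 1493 kmol.
N₂ fed = 1493 × 79/21 = 5616 kmol.
Fuel reacted = 0.877 × 232 → ξ = 203.5 kmol.
Outlet (n = n₀ + ν ξ):
  C₂H₅OH: 232 − 1(203.5) = 28.54
  O₂: 1493 − 3(203.5) = 882.5
  N₂: 5616 (inert)
  CO₂: 0 + 2(203.5) = 406.9
  H₂O: 0 + 3(203.5) = 610.4
Dry total = 6934 kmol; y_CO₂ (dry) = 406.9 / 6934 = 0.05868.

0.0587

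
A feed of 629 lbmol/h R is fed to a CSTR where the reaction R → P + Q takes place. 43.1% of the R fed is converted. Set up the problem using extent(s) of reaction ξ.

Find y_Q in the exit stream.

R reacted = 0.431 × 629 = 271.1 lbmol/h; ν_R = −1, so ξ = 271.1/1 = 271.1 lbmol/h.
Outlet amounts (n = n₀ + ν ξ):
  R: 629 − 1(271.1) = 357.9
  P: 0 + 1(271.1) = 271.1
  Q: 0 + 1(271.1) = 271.1
Total out = 900.1 lbmol/h; y_Q = 271.1 / 900.1 = 0.3012.

0.301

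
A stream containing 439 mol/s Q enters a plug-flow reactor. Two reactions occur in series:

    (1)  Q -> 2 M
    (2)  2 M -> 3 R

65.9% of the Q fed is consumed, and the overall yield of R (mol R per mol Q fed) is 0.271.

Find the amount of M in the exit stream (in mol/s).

499 mol/s

Conversion of Q: Q consumed = 1ξ₁ = 0.659 × 439 → ξ₁ = 289.3 mol/s.
Yield of R: 3ξ₂ / 439 = 0.271 → ξ₂ = 39.66 mol/s.
Outlet amounts (n = n₀ + Σ ν·ξ):
  Q: 439 − 1(289.3) = 149.7
  M: 0 + 2(289.3) − 2(39.66) = 499.3
  R: 0 + 3(39.66) = 119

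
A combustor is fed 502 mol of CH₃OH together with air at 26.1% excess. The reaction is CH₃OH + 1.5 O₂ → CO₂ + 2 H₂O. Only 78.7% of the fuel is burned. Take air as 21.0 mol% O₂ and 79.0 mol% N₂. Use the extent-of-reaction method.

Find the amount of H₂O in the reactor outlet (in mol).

Stoichiometric O₂ = 1.5 × 502 = 753 mol; O₂ fed = 753 × 1.261 = 949.5 mol.
N₂ fed = 949.5 × 79/21 = 3572 mol.
Fuel reacted = 0.787 × 502 → ξ = 395.1 mol.
Outlet (n = n₀ + ν ξ):
  CH₃OH: 502 − 1(395.1) = 106.9
  O₂: 949.5 − 1.5(395.1) = 356.9
  N₂: 3572 (inert)
  CO₂: 0 + 1(395.1) = 395.1
  H₂O: 0 + 2(395.1) = 790.1

790 mol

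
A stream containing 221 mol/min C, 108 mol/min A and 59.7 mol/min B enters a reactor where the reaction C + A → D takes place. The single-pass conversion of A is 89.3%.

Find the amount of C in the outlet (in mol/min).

A reacted = 0.893 × 108 = 96.44 mol/min; ν_A = −1, so ξ = 96.44/1 = 96.44 mol/min.
Outlet amounts (n = n₀ + ν ξ):
  C: 221 − 1(96.44) = 124.6
  A: 108 − 1(96.44) = 11.56
  D: 0 + 1(96.44) = 96.44
  B: 59.7 (inert)

125 mol/min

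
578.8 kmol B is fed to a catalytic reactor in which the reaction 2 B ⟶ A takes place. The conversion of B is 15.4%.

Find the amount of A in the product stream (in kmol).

B reacted = 0.154 × 578.8 = 89.14 kmol; ν_B = −2, so ξ = 89.14/2 = 44.57 kmol.
Outlet amounts (n = n₀ + ν ξ):
  B: 578.8 − 2(44.57) = 489.7
  A: 0 + 1(44.57) = 44.57

44.6 kmol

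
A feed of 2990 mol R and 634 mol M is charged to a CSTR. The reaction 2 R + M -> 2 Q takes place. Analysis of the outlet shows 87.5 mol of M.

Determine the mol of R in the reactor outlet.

1900 mol

For M: n = n₀ − 1ξ → 87.5 = 634 − 1ξ, giving ξ = 546.5 mol.
Outlet amounts (n = n₀ + ν ξ):
  R: 2990 − 2(546.5) = 1897
  M: 634 − 1(546.5) = 87.5
  Q: 0 + 2(546.5) = 1093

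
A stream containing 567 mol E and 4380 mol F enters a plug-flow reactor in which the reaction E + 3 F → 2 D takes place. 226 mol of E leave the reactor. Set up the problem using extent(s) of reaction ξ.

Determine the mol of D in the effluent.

682 mol

For E: n = n₀ − 1ξ → 226 = 567 − 1ξ, giving ξ = 341 mol.
Outlet amounts (n = n₀ + ν ξ):
  E: 567 − 1(341) = 226
  F: 4380 − 3(341) = 3357
  D: 0 + 2(341) = 682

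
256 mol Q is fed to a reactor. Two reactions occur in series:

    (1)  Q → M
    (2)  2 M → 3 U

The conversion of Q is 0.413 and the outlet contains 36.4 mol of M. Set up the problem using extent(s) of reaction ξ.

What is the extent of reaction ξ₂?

Conversion of Q: Q consumed = 1ξ₁ = 0.413 × 256 → ξ₁ = 105.7 mol.
M balance: n_M = 0 + 1ξ₁ − 2ξ₂ = 36.4 → ξ₂ = (1·105.7 − 36.4)/2 = 34.66 mol.
Outlet amounts (n = n₀ + Σ ν·ξ):
  Q: 256 − 1(105.7) = 150.3
  M: 0 + 1(105.7) − 2(34.66) = 36.4
  U: 0 + 3(34.66) = 104

ξ₂ = 34.7 mol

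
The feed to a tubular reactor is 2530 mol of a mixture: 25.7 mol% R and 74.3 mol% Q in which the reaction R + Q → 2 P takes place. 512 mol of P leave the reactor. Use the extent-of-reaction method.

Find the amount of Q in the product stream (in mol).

1620 mol

For P: n = n₀ + 2ξ → 512 = 0 + 2ξ, giving ξ = 256 mol.
Outlet amounts (n = n₀ + ν ξ):
  R: 650.2 − 1(256) = 394.2
  Q: 1880 − 1(256) = 1624
  P: 0 + 2(256) = 512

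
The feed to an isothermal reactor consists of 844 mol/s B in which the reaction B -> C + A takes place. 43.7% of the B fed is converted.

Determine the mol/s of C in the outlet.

369 mol/s

B reacted = 0.437 × 844 = 368.8 mol/s; ν_B = −1, so ξ = 368.8/1 = 368.8 mol/s.
Outlet amounts (n = n₀ + ν ξ):
  B: 844 − 1(368.8) = 475.2
  C: 0 + 1(368.8) = 368.8
  A: 0 + 1(368.8) = 368.8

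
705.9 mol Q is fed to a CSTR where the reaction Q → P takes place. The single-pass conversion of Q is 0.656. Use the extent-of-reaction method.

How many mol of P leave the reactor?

463 mol

Q reacted = 0.656 × 705.9 = 463.1 mol; ν_Q = −1, so ξ = 463.1/1 = 463.1 mol.
Outlet amounts (n = n₀ + ν ξ):
  Q: 705.9 − 1(463.1) = 242.8
  P: 0 + 1(463.1) = 463.1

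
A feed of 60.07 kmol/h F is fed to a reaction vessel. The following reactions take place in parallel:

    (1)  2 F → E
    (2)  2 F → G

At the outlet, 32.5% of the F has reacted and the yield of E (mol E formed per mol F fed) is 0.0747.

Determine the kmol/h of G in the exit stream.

Yield of E: 1ξ₁ / 60.07 = 0.0747 → ξ₁ = 4.487 kmol/h.
Conversion of F: 2ξ₁ + 2ξ₂ = 0.325 × 60.07 = 19.52 → ξ₂ = 5.274 kmol/h.
Outlet amounts (n = n₀ + Σ ν·ξ):
  F: 60.07 − 2(4.487) − 2(5.274) = 40.55
  E: 0 + 1(4.487) = 4.487
  G: 0 + 1(5.274) = 5.274

5.27 kmol/h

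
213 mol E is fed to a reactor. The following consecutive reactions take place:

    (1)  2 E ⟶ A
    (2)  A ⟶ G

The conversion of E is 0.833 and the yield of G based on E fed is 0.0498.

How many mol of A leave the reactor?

78.1 mol

Conversion of E: E consumed = 2ξ₁ = 0.833 × 213 → ξ₁ = 88.71 mol.
Yield of G: 1ξ₂ / 213 = 0.0498 → ξ₂ = 10.61 mol.
Outlet amounts (n = n₀ + Σ ν·ξ):
  E: 213 − 2(88.71) = 35.57
  A: 0 + 1(88.71) − 1(10.61) = 78.11
  G: 0 + 1(10.61) = 10.61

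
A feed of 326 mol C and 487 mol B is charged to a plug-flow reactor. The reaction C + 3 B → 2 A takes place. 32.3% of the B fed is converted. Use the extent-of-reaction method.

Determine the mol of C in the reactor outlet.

274 mol

B reacted = 0.323 × 487 = 157.3 mol; ν_B = −3, so ξ = 157.3/3 = 52.43 mol.
Outlet amounts (n = n₀ + ν ξ):
  C: 326 − 1(52.43) = 273.6
  B: 487 − 3(52.43) = 329.7
  A: 0 + 2(52.43) = 104.9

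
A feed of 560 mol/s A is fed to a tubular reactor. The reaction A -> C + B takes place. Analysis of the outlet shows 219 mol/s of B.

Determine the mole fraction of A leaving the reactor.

0.438

For B: n = n₀ + 1ξ → 219 = 0 + 1ξ, giving ξ = 219 mol/s.
Outlet amounts (n = n₀ + ν ξ):
  A: 560 − 1(219) = 341
  C: 0 + 1(219) = 219
  B: 0 + 1(219) = 219
Total out = 779 mol/s; y_A = 341 / 779 = 0.4377.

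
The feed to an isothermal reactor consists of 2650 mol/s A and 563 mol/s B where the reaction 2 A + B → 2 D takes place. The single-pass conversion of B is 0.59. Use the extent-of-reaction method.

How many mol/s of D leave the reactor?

664 mol/s

B reacted = 0.59 × 563 = 332.2 mol/s; ν_B = −1, so ξ = 332.2/1 = 332.2 mol/s.
Outlet amounts (n = n₀ + ν ξ):
  A: 2650 − 2(332.2) = 1986
  B: 563 − 1(332.2) = 230.8
  D: 0 + 2(332.2) = 664.3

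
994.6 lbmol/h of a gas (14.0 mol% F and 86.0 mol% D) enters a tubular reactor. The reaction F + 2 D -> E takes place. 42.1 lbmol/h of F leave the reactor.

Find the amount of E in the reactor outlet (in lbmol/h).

97.1 lbmol/h

For F: n = n₀ − 1ξ → 42.1 = 139.2 − 1ξ, giving ξ = 97.14 lbmol/h.
Outlet amounts (n = n₀ + ν ξ):
  F: 139.2 − 1(97.14) = 42.1
  D: 855.4 − 2(97.14) = 661.1
  E: 0 + 1(97.14) = 97.14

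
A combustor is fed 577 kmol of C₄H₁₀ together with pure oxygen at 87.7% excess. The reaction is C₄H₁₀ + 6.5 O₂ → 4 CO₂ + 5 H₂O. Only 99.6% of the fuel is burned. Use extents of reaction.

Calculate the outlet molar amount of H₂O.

2870 kmol

Stoichiometric O₂ = 6.5 × 577 = 3750 kmol; O₂ fed = 3750 × 1.877 = 7040 kmol.
Fuel reacted = 0.996 × 577 → ξ = 574.7 kmol.
Outlet (n = n₀ + ν ξ):
  C₄H₁₀: 577 − 1(574.7) = 2.308
  O₂: 7040 − 6.5(574.7) = 3304
  CO₂: 0 + 4(574.7) = 2299
  H₂O: 0 + 5(574.7) = 2873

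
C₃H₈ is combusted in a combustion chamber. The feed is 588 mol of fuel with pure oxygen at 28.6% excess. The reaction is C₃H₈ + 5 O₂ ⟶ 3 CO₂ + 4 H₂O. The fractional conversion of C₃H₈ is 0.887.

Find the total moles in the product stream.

4890 mol

Stoichiometric O₂ = 5 × 588 = 2940 mol; O₂ fed = 2940 × 1.286 = 3781 mol.
Fuel reacted = 0.887 × 588 → ξ = 521.6 mol.
Outlet (n = n₀ + ν ξ):
  C₃H₈: 588 − 1(521.6) = 66.44
  O₂: 3781 − 5(521.6) = 1173
  CO₂: 0 + 3(521.6) = 1565
  H₂O: 0 + 4(521.6) = 2086
Total out = 66.44 + 1173 + 1565 + 2086 = 4890 mol.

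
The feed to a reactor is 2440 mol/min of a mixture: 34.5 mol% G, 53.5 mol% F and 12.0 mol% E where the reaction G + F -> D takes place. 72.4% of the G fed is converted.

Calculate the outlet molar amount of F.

G reacted = 0.724 × 841.8 = 609.5 mol/min; ν_G = −1, so ξ = 609.5/1 = 609.5 mol/min.
Outlet amounts (n = n₀ + ν ξ):
  G: 841.8 − 1(609.5) = 232.3
  F: 1305 − 1(609.5) = 695.9
  D: 0 + 1(609.5) = 609.5
  E: 292.8 (inert)

696 mol/min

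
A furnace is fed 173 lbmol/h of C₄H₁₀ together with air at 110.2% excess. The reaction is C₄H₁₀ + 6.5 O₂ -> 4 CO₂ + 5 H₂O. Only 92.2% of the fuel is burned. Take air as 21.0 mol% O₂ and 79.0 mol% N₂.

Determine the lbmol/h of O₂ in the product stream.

Stoichiometric O₂ = 6.5 × 173 = 1124 lbmol/h; O₂ fed = 1124 × 2.102 = 2364 lbmol/h.
N₂ fed = 2364 × 79/21 = 8892 lbmol/h.
Fuel reacted = 0.922 × 173 → ξ = 159.5 lbmol/h.
Outlet (n = n₀ + ν ξ):
  C₄H₁₀: 173 − 1(159.5) = 13.49
  O₂: 2364 − 6.5(159.5) = 1327
  N₂: 8892 (inert)
  CO₂: 0 + 4(159.5) = 638
  H₂O: 0 + 5(159.5) = 797.5

1330 lbmol/h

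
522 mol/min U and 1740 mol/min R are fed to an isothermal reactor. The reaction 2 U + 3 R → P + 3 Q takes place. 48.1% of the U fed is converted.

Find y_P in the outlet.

U reacted = 0.481 × 522 = 251.1 mol/min; ν_U = −2, so ξ = 251.1/2 = 125.5 mol/min.
Outlet amounts (n = n₀ + ν ξ):
  U: 522 − 2(125.5) = 270.9
  R: 1740 − 3(125.5) = 1363
  P: 0 + 1(125.5) = 125.5
  Q: 0 + 3(125.5) = 376.6
Total out = 2136 mol/min; y_P = 125.5 / 2136 = 0.05876.

0.0588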